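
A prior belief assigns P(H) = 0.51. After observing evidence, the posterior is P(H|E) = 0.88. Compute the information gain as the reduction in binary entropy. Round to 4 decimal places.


H(prior) = -0.51*log2(0.51) - 0.49*log2(0.49)
= 0.9997
H(post) = -0.88*log2(0.88) - 0.12*log2(0.12)
= 0.5294
IG = 0.9997 - 0.5294 = 0.4704

0.4704


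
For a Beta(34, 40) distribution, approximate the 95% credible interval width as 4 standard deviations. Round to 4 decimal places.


Variance of Beta(a,b) = ab / ((a+b)^2 * (a+b+1))
= 34*40 / ((74)^2 * 75)
= 0.0033
SD = sqrt(0.0033) = 0.0575
Width = 4 * SD = 0.2302

0.2302


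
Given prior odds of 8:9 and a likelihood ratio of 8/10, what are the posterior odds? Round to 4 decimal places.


Posterior odds = prior odds * LR
Prior odds = 8/9 = 0.8889
LR = 8/10 = 0.8
Posterior odds = 0.8889 * 0.8 = 0.7111

0.7111


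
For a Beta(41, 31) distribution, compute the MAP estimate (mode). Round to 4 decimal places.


MAP = mode = (a-1)/(a+b-2)
= (41-1)/(41+31-2)
= 40/70 = 0.5714

0.5714


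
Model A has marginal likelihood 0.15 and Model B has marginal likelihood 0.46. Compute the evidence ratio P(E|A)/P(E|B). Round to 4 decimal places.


Evidence ratio = P(E|A) / P(E|B)
= 0.15 / 0.46
= 0.3261

0.3261


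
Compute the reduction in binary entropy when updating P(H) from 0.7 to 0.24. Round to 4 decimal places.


H_before = -p*log2(p) - (1-p)*log2(1-p) for p=0.7: 0.8813
H_after for p=0.24: 0.795
Reduction = 0.8813 - 0.795 = 0.0863

0.0863


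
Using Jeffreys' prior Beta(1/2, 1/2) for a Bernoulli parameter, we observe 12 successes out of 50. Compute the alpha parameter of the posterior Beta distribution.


Conjugate update: Beta(0.5 + k, 0.5 + n - k).
k = 12, n - k = 38
Posterior alpha = 0.5 + k = 0.5 + 12 = 12.5

12.5


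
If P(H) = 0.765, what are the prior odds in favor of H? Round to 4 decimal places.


Prior odds = P(H) / (1 - P(H))
= 0.765 / 0.235
= 3.2553

3.2553


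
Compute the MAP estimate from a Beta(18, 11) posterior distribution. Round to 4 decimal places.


MAP = mode of Beta distribution
= (alpha - 1)/(alpha + beta - 2)
= (18-1)/(18+11-2)
= 17/27 = 0.6296

0.6296


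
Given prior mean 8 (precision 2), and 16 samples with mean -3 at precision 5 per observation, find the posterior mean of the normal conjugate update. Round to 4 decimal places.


The posterior mean is a precision-weighted average of prior and data.
Post. prec. = 2 + 80 = 82
Post. mean = (16 + -240)/82 = -224/82 = -2.7317

-2.7317


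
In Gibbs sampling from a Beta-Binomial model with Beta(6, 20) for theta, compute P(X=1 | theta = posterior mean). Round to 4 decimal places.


Posterior mean = alpha/(alpha+beta) = 6/26 = 0.2308
P(X=1|theta=mean) = theta = 0.2308

0.2308


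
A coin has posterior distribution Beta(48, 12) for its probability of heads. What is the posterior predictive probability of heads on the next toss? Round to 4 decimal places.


Posterior predictive = E[theta] = alpha/(alpha+beta)
= 48/60
= 0.8

0.8


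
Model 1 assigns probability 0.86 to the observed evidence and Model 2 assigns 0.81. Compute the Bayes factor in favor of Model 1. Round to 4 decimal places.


BF = P(data|M1) / P(data|M2)
= 0.86 / 0.81 = 1.0617

1.0617


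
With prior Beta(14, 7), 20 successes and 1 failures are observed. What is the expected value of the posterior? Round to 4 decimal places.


Posterior = Beta(34, 8)
E[theta] = alpha/(alpha+beta)
= 34/42 = 0.8095

0.8095


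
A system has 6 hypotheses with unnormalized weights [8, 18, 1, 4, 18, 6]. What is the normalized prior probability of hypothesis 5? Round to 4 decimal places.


The normalized prior is the weight divided by the total.
Total weight = 55
P(H5) = 18 / 55 = 0.3273

0.3273


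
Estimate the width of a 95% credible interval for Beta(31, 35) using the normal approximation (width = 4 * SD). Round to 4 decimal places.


For Beta(a,b): Var = ab/((a+b)^2(a+b+1))
Var = 0.0037, SD = 0.061
Approximate 95% CI width = 4 * 0.061 = 0.2439

0.2439


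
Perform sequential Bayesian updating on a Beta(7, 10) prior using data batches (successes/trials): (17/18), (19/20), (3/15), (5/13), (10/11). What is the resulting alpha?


Accumulate successes: 54
Posterior alpha = prior alpha + sum of successes
= 7 + 54 = 61

61


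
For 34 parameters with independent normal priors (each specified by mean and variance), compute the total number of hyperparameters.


A normal prior has 2 hyperparameters per parameter.
Total = 34 * 2 = 68

68


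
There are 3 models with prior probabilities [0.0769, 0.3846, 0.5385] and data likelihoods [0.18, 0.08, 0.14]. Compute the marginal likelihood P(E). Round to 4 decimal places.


P(E) = sum over models of P(M_i) * P(E|M_i)
= 0.0769*0.18 + 0.3846*0.08 + 0.5385*0.14
= 0.12

0.12


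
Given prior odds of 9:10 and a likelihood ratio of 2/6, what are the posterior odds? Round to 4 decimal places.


Posterior odds = prior odds * LR
Prior odds = 9/10 = 0.9
LR = 2/6 = 0.3333
Posterior odds = 0.9 * 0.3333 = 0.3

0.3


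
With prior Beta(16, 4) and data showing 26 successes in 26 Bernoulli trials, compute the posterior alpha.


Conjugate update: alpha_posterior = alpha_prior + k
= 16 + 26 = 42

42


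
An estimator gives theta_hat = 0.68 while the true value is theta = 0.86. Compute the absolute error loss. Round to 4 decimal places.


The absolute error loss is |theta_hat - theta|
= |0.68 - 0.86|
= 0.18

0.18


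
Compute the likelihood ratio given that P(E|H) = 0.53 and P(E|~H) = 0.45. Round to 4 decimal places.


LR = P(E|H) / P(E|~H)
= 0.53 / 0.45 = 1.1778

1.1778


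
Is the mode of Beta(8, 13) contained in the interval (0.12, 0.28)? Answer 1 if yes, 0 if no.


Mode = (a-1)/(a+b-2) = 7/19 = 0.3684
Interval: (0.12, 0.28)
Contains mode? 0

0


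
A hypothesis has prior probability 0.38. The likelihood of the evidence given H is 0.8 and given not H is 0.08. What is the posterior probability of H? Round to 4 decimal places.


Using Bayes' theorem:
P(E) = 0.38 * 0.8 + 0.62 * 0.08
P(E) = 0.3536
P(H|E) = (0.38 * 0.8) / 0.3536 = 0.8597

0.8597


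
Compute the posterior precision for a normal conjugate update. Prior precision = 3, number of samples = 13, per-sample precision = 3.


tau_post = tau_0 + n * tau
= 3 + 13 * 3 = 42

42


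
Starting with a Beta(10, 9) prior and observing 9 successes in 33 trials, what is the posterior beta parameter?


Posterior beta = prior beta + failures
Failures = 33 - 9 = 24
beta_post = 9 + 24 = 33

33


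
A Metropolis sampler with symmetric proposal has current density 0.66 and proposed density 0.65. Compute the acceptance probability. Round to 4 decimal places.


For symmetric proposals, acceptance = min(1, pi(x*)/pi(x))
= min(1, 0.65/0.66)
= min(1, 0.9848) = 0.9848

0.9848


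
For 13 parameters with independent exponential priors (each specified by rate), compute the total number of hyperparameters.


A exponential prior has 1 hyperparameter per parameter.
Total = 13 * 1 = 13

13


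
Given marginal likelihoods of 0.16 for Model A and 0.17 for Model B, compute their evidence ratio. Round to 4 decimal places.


Ratio = ML(A) / ML(B) = 0.16/0.17
= 0.9412

0.9412


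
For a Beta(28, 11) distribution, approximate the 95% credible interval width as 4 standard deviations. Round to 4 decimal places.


Variance of Beta(a,b) = ab / ((a+b)^2 * (a+b+1))
= 28*11 / ((39)^2 * 40)
= 0.0051
SD = sqrt(0.0051) = 0.0712
Width = 4 * SD = 0.2846

0.2846


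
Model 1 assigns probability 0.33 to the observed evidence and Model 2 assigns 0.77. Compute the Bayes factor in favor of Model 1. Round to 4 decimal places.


BF = P(data|M1) / P(data|M2)
= 0.33 / 0.77 = 0.4286

0.4286


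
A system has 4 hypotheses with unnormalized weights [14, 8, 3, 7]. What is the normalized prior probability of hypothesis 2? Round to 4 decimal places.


The normalized prior is the weight divided by the total.
Total weight = 32
P(H2) = 8 / 32 = 0.25

0.25


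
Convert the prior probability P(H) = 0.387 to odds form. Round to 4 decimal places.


P(not H) = 1 - 0.387 = 0.613
Odds = 0.387 / 0.613 = 0.6313

0.6313


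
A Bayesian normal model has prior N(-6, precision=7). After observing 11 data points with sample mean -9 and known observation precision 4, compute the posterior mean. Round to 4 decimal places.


Posterior mean = (prior_precision * prior_mean + n * data_precision * data_mean) / (prior_precision + n * data_precision)
Numerator = 7*-6 + 11*4*-9 = -438
Denominator = 7 + 11*4 = 51
Posterior mean = -8.5882

-8.5882


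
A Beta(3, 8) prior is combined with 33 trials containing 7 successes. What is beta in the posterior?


In conjugate updating:
beta_posterior = beta_prior + (n - k)
= 8 + (33 - 7)
= 8 + 26 = 34

34


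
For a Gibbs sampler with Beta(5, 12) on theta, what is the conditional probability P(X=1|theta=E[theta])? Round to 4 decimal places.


E[theta] = 5/(5+12) = 0.2941
P(X=1|theta) = theta = 0.2941

0.2941


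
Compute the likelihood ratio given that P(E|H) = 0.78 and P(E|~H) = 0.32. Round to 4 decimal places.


LR = P(E|H) / P(E|~H)
= 0.78 / 0.32 = 2.4375

2.4375


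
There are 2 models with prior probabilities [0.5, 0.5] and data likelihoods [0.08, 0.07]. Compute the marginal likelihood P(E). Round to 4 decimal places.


P(E) = sum over models of P(M_i) * P(E|M_i)
= 0.5*0.08 + 0.5*0.07
= 0.075

0.075


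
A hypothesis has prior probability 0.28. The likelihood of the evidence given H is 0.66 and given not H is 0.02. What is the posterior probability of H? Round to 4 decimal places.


Using Bayes' theorem:
P(E) = 0.28 * 0.66 + 0.72 * 0.02
P(E) = 0.1992
P(H|E) = (0.28 * 0.66) / 0.1992 = 0.9277

0.9277


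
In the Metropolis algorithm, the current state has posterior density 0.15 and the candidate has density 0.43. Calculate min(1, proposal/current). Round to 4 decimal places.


Ratio = 0.43/0.15 = 2.8667
Acceptance probability = min(1, 2.8667)
= 1.0

1.0


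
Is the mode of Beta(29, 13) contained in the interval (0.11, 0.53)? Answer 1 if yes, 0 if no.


Mode = (a-1)/(a+b-2) = 28/40 = 0.7
Interval: (0.11, 0.53)
Contains mode? 0

0


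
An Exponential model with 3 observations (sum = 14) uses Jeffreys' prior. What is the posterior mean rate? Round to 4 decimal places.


Posterior Gamma(3, 14)
E[lambda] = 3/14 = 0.2143

0.2143


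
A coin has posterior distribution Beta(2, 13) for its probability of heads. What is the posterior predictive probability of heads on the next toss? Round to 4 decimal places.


Posterior predictive = E[theta] = alpha/(alpha+beta)
= 2/15
= 0.1333

0.1333


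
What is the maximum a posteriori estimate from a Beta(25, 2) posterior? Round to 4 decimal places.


The MAP estimate equals the mode of the distribution.
Mode of Beta(a,b) = (a-1)/(a+b-2)
= 24/25
= 0.96

0.96


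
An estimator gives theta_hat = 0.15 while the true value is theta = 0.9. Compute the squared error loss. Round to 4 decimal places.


The squared error loss is (theta_hat - theta)^2
= (0.15 - 0.9)^2
= (-0.75)^2 = 0.5625

0.5625


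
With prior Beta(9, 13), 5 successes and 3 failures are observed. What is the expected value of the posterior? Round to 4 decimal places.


Posterior = Beta(14, 16)
E[theta] = alpha/(alpha+beta)
= 14/30 = 0.4667

0.4667


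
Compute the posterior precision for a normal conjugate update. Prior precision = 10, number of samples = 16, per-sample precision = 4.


tau_post = tau_0 + n * tau
= 10 + 16 * 4 = 74

74


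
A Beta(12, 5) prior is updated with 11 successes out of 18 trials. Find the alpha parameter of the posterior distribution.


In the Beta-Binomial conjugate update:
alpha_post = alpha_prior + successes
= 12 + 11
= 23

23


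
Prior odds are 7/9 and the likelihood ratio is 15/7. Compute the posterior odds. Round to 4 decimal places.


Posterior odds = prior odds * likelihood ratio
= (7/9) * (15/7)
= 105 / 63
= 1.6667

1.6667


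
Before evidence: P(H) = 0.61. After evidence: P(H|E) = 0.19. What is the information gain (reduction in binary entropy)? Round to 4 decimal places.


Prior entropy = 0.9648
Posterior entropy = 0.7015
Information gain = 0.9648 - 0.7015 = 0.2633

0.2633


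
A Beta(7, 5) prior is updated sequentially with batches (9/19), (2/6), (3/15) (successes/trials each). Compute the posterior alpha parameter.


Sequential conjugate updating is equivalent to a single batch update.
Total successes across all batches = 14
alpha_posterior = alpha_prior + total_successes = 7 + 14
= 21

21


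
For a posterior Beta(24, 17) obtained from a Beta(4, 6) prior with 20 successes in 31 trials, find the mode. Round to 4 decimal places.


Mode = (alpha - 1) / (alpha + beta - 2)
= 23 / 39
= 0.5897

0.5897


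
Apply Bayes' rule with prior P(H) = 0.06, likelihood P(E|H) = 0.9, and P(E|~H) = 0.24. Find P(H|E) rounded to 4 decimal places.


Step 1: Compute marginal P(E) = P(E|H)P(H) + P(E|~H)P(~H)
= 0.9*0.06 + 0.24*0.94 = 0.2796
Step 2: P(H|E) = P(E|H)P(H)/P(E) = 0.054/0.2796
= 0.1931

0.1931


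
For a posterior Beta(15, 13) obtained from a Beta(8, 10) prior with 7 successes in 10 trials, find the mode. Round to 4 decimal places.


Mode = (alpha - 1) / (alpha + beta - 2)
= 14 / 26
= 0.5385

0.5385


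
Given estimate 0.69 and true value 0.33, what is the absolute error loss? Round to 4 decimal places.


Absolute error = |estimate - true|
= |0.36| = 0.36

0.36


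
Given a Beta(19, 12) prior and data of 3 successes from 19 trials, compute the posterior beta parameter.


Number of failures = 19 - 3 = 16
Posterior beta = 12 + 16 = 28

28


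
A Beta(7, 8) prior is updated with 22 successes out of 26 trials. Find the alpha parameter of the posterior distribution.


In the Beta-Binomial conjugate update:
alpha_post = alpha_prior + successes
= 7 + 22
= 29

29


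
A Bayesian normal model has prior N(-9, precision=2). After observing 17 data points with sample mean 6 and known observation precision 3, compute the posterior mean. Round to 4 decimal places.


Posterior mean = (prior_precision * prior_mean + n * data_precision * data_mean) / (prior_precision + n * data_precision)
Numerator = 2*-9 + 17*3*6 = 288
Denominator = 2 + 17*3 = 53
Posterior mean = 5.434

5.434


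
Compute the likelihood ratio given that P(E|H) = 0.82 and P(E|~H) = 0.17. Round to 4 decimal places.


LR = P(E|H) / P(E|~H)
= 0.82 / 0.17 = 4.8235

4.8235


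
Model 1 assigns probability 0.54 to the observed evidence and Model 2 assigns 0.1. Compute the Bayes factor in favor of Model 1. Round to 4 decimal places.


BF = P(data|M1) / P(data|M2)
= 0.54 / 0.1 = 5.4

5.4


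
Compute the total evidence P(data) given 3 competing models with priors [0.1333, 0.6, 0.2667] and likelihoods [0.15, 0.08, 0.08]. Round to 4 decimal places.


Marginal likelihood = sum P(model_i) * P(data|model_i)
Model 1: 0.1333 * 0.15 = 0.02
Model 2: 0.6 * 0.08 = 0.048
Model 3: 0.2667 * 0.08 = 0.0213
Total = 0.0893

0.0893


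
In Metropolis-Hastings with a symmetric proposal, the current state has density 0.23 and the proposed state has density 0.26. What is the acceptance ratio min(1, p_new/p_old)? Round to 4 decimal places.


Ratio = p_new / p_old = 0.26 / 0.23 = 1.1304
Acceptance = min(1, 1.1304) = 1.0

1.0


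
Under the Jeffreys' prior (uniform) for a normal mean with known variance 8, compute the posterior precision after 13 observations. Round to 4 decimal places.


Prior precision = 0 (flat prior).
Post. prec. = 0 + n/var = 13/8 = 1.625

1.625


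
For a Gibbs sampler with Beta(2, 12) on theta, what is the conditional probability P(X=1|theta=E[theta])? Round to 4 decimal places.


E[theta] = 2/(2+12) = 0.1429
P(X=1|theta) = theta = 0.1429

0.1429


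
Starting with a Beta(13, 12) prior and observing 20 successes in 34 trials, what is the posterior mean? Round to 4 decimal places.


Posterior parameters: alpha = 13 + 20 = 33
beta = 12 + 14 = 26
Posterior mean = alpha / (alpha + beta) = 33 / 59
= 0.5593

0.5593


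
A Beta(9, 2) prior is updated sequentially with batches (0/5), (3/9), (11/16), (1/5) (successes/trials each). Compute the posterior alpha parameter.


Sequential conjugate updating is equivalent to a single batch update.
Total successes across all batches = 15
alpha_posterior = alpha_prior + total_successes = 9 + 15
= 24

24


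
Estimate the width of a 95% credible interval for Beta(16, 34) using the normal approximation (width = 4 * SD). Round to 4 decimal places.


For Beta(a,b): Var = ab/((a+b)^2(a+b+1))
Var = 0.0043, SD = 0.0653
Approximate 95% CI width = 4 * 0.0653 = 0.2613

0.2613


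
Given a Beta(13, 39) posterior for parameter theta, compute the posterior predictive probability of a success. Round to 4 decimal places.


For a Beta-Bernoulli model, the predictive probability is the mean:
P(success) = 13/(13+39) = 13/52 = 0.25

0.25


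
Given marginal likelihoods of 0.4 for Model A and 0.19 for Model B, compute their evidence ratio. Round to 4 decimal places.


Ratio = ML(A) / ML(B) = 0.4/0.19
= 2.1053

2.1053


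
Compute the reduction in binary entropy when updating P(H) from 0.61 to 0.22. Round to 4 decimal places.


H_before = -p*log2(p) - (1-p)*log2(1-p) for p=0.61: 0.9648
H_after for p=0.22: 0.7602
Reduction = 0.9648 - 0.7602 = 0.2046

0.2046


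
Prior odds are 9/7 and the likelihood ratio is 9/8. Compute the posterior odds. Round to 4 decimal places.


Posterior odds = prior odds * likelihood ratio
= (9/7) * (9/8)
= 81 / 56
= 1.4464

1.4464


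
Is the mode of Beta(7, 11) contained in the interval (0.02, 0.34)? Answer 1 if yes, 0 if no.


Mode = (a-1)/(a+b-2) = 6/16 = 0.375
Interval: (0.02, 0.34)
Contains mode? 0

0


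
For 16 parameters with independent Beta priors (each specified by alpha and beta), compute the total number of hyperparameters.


A Beta prior has 2 hyperparameters per parameter.
Total = 16 * 2 = 32

32


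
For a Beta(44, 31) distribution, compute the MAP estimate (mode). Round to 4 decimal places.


MAP = mode = (a-1)/(a+b-2)
= (44-1)/(44+31-2)
= 43/73 = 0.589

0.589


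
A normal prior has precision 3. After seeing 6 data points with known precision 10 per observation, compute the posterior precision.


In the conjugate normal model, precisions add:
tau_posterior = tau_prior + n * tau_data
= 3 + 6*10 = 63

63


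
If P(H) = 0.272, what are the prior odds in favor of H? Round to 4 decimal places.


Prior odds = P(H) / (1 - P(H))
= 0.272 / 0.728
= 0.3736

0.3736


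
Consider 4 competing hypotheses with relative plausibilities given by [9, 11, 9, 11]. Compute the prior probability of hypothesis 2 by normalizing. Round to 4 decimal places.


Sum of weights = 9 + 11 + 9 + 11 = 40
Normalized prior for H2 = 11 / 40
= 0.275

0.275


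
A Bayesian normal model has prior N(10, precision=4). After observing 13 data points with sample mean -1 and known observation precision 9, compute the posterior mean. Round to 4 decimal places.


Posterior mean = (prior_precision * prior_mean + n * data_precision * data_mean) / (prior_precision + n * data_precision)
Numerator = 4*10 + 13*9*-1 = -77
Denominator = 4 + 13*9 = 121
Posterior mean = -0.6364

-0.6364


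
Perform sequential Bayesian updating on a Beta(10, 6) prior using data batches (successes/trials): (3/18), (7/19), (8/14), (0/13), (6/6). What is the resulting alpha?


Accumulate successes: 24
Posterior alpha = prior alpha + sum of successes
= 10 + 24 = 34

34


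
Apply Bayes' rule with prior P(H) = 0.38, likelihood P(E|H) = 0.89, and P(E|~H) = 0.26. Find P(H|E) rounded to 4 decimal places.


Step 1: Compute marginal P(E) = P(E|H)P(H) + P(E|~H)P(~H)
= 0.89*0.38 + 0.26*0.62 = 0.4994
Step 2: P(H|E) = P(E|H)P(H)/P(E) = 0.3382/0.4994
= 0.6772

0.6772


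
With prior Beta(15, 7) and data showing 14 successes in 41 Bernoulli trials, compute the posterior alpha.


Conjugate update: alpha_posterior = alpha_prior + k
= 15 + 14 = 29

29


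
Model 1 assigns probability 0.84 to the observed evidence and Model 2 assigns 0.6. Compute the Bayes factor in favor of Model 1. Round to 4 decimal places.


BF = P(data|M1) / P(data|M2)
= 0.84 / 0.6 = 1.4

1.4


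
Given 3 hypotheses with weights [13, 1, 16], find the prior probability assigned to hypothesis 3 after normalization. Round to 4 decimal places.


To normalize, divide each weight by the sum of all weights.
Sum = 30
Prior(H3) = 16/30 = 0.5333

0.5333


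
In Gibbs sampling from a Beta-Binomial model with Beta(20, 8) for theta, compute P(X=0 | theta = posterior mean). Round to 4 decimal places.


Posterior mean = alpha/(alpha+beta) = 20/28 = 0.7143
P(X=0|theta=mean) = 1 - theta = 0.2857

0.2857


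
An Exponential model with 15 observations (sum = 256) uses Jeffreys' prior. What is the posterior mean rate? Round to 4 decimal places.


Posterior Gamma(15, 256)
E[lambda] = 15/256 = 0.0586

0.0586


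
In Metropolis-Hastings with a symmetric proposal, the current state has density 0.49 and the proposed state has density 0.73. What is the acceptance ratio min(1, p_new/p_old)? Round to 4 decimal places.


Ratio = p_new / p_old = 0.73 / 0.49 = 1.4898
Acceptance = min(1, 1.4898) = 1.0

1.0


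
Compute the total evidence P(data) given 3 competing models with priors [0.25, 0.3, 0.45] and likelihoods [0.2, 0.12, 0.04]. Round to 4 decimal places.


Marginal likelihood = sum P(model_i) * P(data|model_i)
Model 1: 0.25 * 0.2 = 0.05
Model 2: 0.3 * 0.12 = 0.036
Model 3: 0.45 * 0.04 = 0.018
Total = 0.104

0.104


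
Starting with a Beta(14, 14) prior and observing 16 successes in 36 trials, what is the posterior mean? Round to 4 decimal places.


Posterior parameters: alpha = 14 + 16 = 30
beta = 14 + 20 = 34
Posterior mean = alpha / (alpha + beta) = 30 / 64
= 0.4688

0.4688


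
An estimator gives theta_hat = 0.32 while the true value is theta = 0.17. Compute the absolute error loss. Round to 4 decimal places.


The absolute error loss is |theta_hat - theta|
= |0.32 - 0.17|
= 0.15

0.15


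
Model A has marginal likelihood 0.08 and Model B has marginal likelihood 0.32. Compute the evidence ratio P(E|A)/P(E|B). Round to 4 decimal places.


Evidence ratio = P(E|A) / P(E|B)
= 0.08 / 0.32
= 0.25

0.25


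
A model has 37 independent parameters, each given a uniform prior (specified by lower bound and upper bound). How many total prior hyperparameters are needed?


Each uniform prior needs 2 hyperparameters (lower bound and upper bound).
Total = 2 * 37 = 74

74


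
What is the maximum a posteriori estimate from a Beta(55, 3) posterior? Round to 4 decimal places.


The MAP estimate equals the mode of the distribution.
Mode of Beta(a,b) = (a-1)/(a+b-2)
= 54/56
= 0.9643

0.9643


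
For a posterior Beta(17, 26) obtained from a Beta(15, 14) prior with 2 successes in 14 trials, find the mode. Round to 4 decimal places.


Mode = (alpha - 1) / (alpha + beta - 2)
= 16 / 41
= 0.3902

0.3902


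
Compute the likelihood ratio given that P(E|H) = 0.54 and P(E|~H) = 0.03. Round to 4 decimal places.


LR = P(E|H) / P(E|~H)
= 0.54 / 0.03 = 18.0

18.0


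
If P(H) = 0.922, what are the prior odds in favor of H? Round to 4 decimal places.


Prior odds = P(H) / (1 - P(H))
= 0.922 / 0.078
= 11.8205

11.8205


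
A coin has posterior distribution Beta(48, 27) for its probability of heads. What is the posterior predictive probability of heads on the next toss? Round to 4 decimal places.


Posterior predictive = E[theta] = alpha/(alpha+beta)
= 48/75
= 0.64

0.64


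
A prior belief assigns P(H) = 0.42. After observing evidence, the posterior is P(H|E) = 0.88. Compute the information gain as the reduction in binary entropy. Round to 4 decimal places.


H(prior) = -0.42*log2(0.42) - 0.58*log2(0.58)
= 0.9815
H(post) = -0.88*log2(0.88) - 0.12*log2(0.12)
= 0.5294
IG = 0.9815 - 0.5294 = 0.4521

0.4521


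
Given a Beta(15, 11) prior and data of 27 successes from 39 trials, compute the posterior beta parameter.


Number of failures = 39 - 27 = 12
Posterior beta = 11 + 12 = 23

23


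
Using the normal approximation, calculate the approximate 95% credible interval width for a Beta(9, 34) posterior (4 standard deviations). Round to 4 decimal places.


Var(Beta) = 9*34/(43^2 * 44) = 0.0038
SD = 0.0613
Width ~ 4*SD = 0.2453

0.2453


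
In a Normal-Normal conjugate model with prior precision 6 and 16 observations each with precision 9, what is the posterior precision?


Posterior precision = prior precision + n * observation precision
= 6 + 16 * 9
= 6 + 144 = 150

150


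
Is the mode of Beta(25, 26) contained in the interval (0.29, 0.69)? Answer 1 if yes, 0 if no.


Mode = (a-1)/(a+b-2) = 24/49 = 0.4898
Interval: (0.29, 0.69)
Contains mode? 1

1


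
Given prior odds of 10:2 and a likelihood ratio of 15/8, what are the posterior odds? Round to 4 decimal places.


Posterior odds = prior odds * LR
Prior odds = 10/2 = 5.0
LR = 15/8 = 1.875
Posterior odds = 5.0 * 1.875 = 9.375

9.375


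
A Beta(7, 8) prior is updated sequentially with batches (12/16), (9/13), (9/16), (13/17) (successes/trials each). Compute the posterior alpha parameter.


Sequential conjugate updating is equivalent to a single batch update.
Total successes across all batches = 43
alpha_posterior = alpha_prior + total_successes = 7 + 43
= 50

50


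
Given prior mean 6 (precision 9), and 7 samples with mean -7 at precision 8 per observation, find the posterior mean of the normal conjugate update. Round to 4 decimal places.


The posterior mean is a precision-weighted average of prior and data.
Post. prec. = 9 + 56 = 65
Post. mean = (54 + -392)/65 = -338/65 = -5.2

-5.2


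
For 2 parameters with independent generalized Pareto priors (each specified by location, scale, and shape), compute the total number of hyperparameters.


A generalized Pareto prior has 3 hyperparameters per parameter.
Total = 2 * 3 = 6

6


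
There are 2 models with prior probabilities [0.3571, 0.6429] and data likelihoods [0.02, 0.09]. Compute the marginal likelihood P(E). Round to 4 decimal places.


P(E) = sum over models of P(M_i) * P(E|M_i)
= 0.3571*0.02 + 0.6429*0.09
= 0.065

0.065


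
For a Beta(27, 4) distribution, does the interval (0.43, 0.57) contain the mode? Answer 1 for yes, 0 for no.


Mode of Beta(a,b) = (a-1)/(a+b-2)
= (27-1)/(27+4-2) = 0.8966
Check: 0.43 <= 0.8966 <= 0.57?
Result: 0

0


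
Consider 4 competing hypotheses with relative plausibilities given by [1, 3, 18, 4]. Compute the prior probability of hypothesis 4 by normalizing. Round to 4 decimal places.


Sum of weights = 1 + 3 + 18 + 4 = 26
Normalized prior for H4 = 4 / 26
= 0.1538

0.1538


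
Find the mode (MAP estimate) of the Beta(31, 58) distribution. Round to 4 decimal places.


For Beta(a,b) with a,b > 1:
Mode = (a-1)/(a+b-2) = (31-1)/(89-2)
= 30/87 = 0.3448

0.3448


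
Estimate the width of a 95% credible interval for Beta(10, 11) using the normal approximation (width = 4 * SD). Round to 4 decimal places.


For Beta(a,b): Var = ab/((a+b)^2(a+b+1))
Var = 0.0113, SD = 0.1065
Approximate 95% CI width = 4 * 0.1065 = 0.4259

0.4259


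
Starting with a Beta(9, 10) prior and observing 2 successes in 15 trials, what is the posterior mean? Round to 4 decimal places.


Posterior parameters: alpha = 9 + 2 = 11
beta = 10 + 13 = 23
Posterior mean = alpha / (alpha + beta) = 11 / 34
= 0.3235

0.3235


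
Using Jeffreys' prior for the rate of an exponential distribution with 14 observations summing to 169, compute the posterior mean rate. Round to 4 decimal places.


Jeffreys' prior leads to posterior Gamma(14, 169).
Mean = 14/169 = 0.0828

0.0828


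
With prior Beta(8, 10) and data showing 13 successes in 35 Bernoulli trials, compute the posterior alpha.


Conjugate update: alpha_posterior = alpha_prior + k
= 8 + 13 = 21

21


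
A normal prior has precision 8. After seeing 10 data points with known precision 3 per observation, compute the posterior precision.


In the conjugate normal model, precisions add:
tau_posterior = tau_prior + n * tau_data
= 8 + 10*3 = 38

38


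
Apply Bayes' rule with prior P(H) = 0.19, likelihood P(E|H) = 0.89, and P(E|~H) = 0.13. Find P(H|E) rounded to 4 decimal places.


Step 1: Compute marginal P(E) = P(E|H)P(H) + P(E|~H)P(~H)
= 0.89*0.19 + 0.13*0.81 = 0.2744
Step 2: P(H|E) = P(E|H)P(H)/P(E) = 0.1691/0.2744
= 0.6163

0.6163


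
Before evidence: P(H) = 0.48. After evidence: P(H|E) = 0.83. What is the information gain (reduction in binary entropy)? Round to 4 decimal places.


Prior entropy = 0.9988
Posterior entropy = 0.6577
Information gain = 0.9988 - 0.6577 = 0.3411

0.3411


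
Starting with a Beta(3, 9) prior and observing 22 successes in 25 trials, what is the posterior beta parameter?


Posterior beta = prior beta + failures
Failures = 25 - 22 = 3
beta_post = 9 + 3 = 12

12


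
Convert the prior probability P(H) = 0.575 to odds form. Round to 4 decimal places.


P(not H) = 1 - 0.575 = 0.425
Odds = 0.575 / 0.425 = 1.3529

1.3529


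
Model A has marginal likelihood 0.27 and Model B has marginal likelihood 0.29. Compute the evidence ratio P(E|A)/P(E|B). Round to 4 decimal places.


Evidence ratio = P(E|A) / P(E|B)
= 0.27 / 0.29
= 0.931

0.931


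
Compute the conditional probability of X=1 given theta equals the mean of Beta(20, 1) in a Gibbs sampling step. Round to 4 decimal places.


Mean of Beta(20, 1) = 0.9524
P(X=1 | theta=0.9524) = 0.9524

0.9524


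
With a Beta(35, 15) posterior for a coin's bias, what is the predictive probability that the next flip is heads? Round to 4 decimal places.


The predictive probability equals the posterior mean.
P(next = heads) = alpha / (alpha + beta)
= 35 / 50 = 0.7

0.7


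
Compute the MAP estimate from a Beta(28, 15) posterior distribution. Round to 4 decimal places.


MAP = mode of Beta distribution
= (alpha - 1)/(alpha + beta - 2)
= (28-1)/(28+15-2)
= 27/41 = 0.6585

0.6585


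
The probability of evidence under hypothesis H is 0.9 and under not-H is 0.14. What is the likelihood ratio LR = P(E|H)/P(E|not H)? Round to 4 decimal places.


LR = 0.9 / 0.14
= 6.4286

6.4286


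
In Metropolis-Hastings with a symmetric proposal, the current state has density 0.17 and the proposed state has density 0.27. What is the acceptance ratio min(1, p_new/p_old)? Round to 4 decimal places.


Ratio = p_new / p_old = 0.27 / 0.17 = 1.5882
Acceptance = min(1, 1.5882) = 1.0

1.0


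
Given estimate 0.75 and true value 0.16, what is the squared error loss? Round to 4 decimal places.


Squared error = (estimate - true)^2
Difference = 0.59
Loss = 0.59^2 = 0.3481

0.3481


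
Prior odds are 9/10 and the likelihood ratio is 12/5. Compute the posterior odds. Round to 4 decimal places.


Posterior odds = prior odds * likelihood ratio
= (9/10) * (12/5)
= 108 / 50
= 2.16

2.16


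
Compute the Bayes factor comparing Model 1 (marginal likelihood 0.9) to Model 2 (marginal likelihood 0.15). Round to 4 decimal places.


BF12 = marginal likelihood of M1 / marginal likelihood of M2
= 0.9/0.15
= 6.0

6.0


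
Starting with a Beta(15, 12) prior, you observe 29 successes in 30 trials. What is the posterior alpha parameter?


For a Beta-Binomial conjugate model:
Posterior alpha = prior alpha + number of successes
= 15 + 29 = 44

44


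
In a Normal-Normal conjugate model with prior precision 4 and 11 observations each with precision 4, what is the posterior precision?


Posterior precision = prior precision + n * observation precision
= 4 + 11 * 4
= 4 + 44 = 48

48


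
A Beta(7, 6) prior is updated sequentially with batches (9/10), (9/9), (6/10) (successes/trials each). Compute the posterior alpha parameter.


Sequential conjugate updating is equivalent to a single batch update.
Total successes across all batches = 24
alpha_posterior = alpha_prior + total_successes = 7 + 24
= 31

31


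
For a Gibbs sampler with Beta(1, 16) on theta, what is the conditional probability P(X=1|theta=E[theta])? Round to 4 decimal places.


E[theta] = 1/(1+16) = 0.0588
P(X=1|theta) = theta = 0.0588

0.0588


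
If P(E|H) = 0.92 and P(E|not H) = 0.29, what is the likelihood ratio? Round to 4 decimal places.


Likelihood ratio = P(E|H) / P(E|not H)
= 0.92 / 0.29
= 3.1724

3.1724


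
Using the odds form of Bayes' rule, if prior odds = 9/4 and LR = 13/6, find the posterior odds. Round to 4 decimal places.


Bayes' rule in odds form: posterior odds = prior odds * LR
= (9 * 13) / (4 * 6)
= 117/24 = 4.875

4.875


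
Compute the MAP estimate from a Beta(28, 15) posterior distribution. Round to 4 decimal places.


MAP = mode of Beta distribution
= (alpha - 1)/(alpha + beta - 2)
= (28-1)/(28+15-2)
= 27/41 = 0.6585

0.6585


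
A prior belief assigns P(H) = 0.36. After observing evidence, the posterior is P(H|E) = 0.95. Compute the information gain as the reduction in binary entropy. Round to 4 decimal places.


H(prior) = -0.36*log2(0.36) - 0.64*log2(0.64)
= 0.9427
H(post) = -0.95*log2(0.95) - 0.05*log2(0.05)
= 0.2864
IG = 0.9427 - 0.2864 = 0.6563

0.6563


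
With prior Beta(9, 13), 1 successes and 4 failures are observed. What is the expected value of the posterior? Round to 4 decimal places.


Posterior = Beta(10, 17)
E[theta] = alpha/(alpha+beta)
= 10/27 = 0.3704

0.3704


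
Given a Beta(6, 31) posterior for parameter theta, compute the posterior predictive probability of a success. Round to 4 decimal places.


For a Beta-Bernoulli model, the predictive probability is the mean:
P(success) = 6/(6+31) = 6/37 = 0.1622

0.1622


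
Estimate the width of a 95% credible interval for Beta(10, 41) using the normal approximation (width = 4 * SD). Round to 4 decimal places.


For Beta(a,b): Var = ab/((a+b)^2(a+b+1))
Var = 0.003, SD = 0.0551
Approximate 95% CI width = 4 * 0.0551 = 0.2202

0.2202


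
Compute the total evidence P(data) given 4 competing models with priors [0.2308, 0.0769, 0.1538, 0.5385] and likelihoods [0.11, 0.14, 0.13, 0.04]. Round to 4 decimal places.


Marginal likelihood = sum P(model_i) * P(data|model_i)
Model 1: 0.2308 * 0.11 = 0.0254
Model 2: 0.0769 * 0.14 = 0.0108
Model 3: 0.1538 * 0.13 = 0.02
Model 4: 0.5385 * 0.04 = 0.0215
Total = 0.0777

0.0777


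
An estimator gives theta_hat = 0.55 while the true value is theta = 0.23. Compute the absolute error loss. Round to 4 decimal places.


The absolute error loss is |theta_hat - theta|
= |0.55 - 0.23|
= 0.32

0.32


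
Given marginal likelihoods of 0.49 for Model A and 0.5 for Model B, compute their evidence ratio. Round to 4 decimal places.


Ratio = ML(A) / ML(B) = 0.49/0.5
= 0.98

0.98


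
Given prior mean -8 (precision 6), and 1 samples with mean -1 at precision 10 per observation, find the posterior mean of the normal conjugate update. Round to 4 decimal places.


The posterior mean is a precision-weighted average of prior and data.
Post. prec. = 6 + 10 = 16
Post. mean = (-48 + -10)/16 = -58/16 = -3.625

-3.625


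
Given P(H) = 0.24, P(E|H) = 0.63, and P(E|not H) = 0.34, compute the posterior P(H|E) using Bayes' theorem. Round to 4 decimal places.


By Bayes' theorem: P(H|E) = P(E|H)*P(H) / P(E)
P(E) = P(E|H)*P(H) + P(E|not H)*P(not H)
P(E) = 0.63*0.24 + 0.34*0.76 = 0.4096
P(H|E) = 0.63*0.24 / 0.4096 = 0.3691

0.3691


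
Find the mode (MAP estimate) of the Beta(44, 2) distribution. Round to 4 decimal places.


For Beta(a,b) with a,b > 1:
Mode = (a-1)/(a+b-2) = (44-1)/(46-2)
= 43/44 = 0.9773

0.9773


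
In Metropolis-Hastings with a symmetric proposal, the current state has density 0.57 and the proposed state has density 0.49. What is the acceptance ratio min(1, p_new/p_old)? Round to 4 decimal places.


Ratio = p_new / p_old = 0.49 / 0.57 = 0.8596
Acceptance = min(1, 0.8596) = 0.8596

0.8596


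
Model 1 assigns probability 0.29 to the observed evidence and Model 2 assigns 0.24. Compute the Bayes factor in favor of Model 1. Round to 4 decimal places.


BF = P(data|M1) / P(data|M2)
= 0.29 / 0.24 = 1.2083

1.2083


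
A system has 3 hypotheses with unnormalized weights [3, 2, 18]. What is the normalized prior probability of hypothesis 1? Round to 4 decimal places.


The normalized prior is the weight divided by the total.
Total weight = 23
P(H1) = 3 / 23 = 0.1304

0.1304


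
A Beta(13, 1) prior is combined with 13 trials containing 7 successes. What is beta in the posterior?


In conjugate updating:
beta_posterior = beta_prior + (n - k)
= 1 + (13 - 7)
= 1 + 6 = 7

7


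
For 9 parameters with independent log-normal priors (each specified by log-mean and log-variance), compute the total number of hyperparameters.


A log-normal prior has 2 hyperparameters per parameter.
Total = 9 * 2 = 18

18


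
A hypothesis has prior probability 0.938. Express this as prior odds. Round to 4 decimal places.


Odds = P(H) / P(not H) = 0.938 / 0.062
= 15.129

15.129


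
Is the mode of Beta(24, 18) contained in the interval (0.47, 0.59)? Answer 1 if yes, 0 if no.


Mode = (a-1)/(a+b-2) = 23/40 = 0.575
Interval: (0.47, 0.59)
Contains mode? 1

1


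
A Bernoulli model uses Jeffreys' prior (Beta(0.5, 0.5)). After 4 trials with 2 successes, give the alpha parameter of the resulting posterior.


Posterior = Beta(prior_alpha + successes, prior_beta + failures)
= Beta(0.5 + 2, 0.5 + 2)
Posterior alpha = 0.5 + k = 0.5 + 2 = 2.5

2.5


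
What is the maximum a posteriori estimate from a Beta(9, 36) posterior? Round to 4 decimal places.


The MAP estimate equals the mode of the distribution.
Mode of Beta(a,b) = (a-1)/(a+b-2)
= 8/43
= 0.186

0.186


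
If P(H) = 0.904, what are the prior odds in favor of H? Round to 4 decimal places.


Prior odds = P(H) / (1 - P(H))
= 0.904 / 0.096
= 9.4167

9.4167


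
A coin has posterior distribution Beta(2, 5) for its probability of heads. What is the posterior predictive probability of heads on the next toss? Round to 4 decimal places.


Posterior predictive = E[theta] = alpha/(alpha+beta)
= 2/7
= 0.2857

0.2857


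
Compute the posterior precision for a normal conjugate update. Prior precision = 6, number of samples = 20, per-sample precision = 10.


tau_post = tau_0 + n * tau
= 6 + 20 * 10 = 206

206


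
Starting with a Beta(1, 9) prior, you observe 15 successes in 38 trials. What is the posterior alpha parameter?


For a Beta-Binomial conjugate model:
Posterior alpha = prior alpha + number of successes
= 1 + 15 = 16

16


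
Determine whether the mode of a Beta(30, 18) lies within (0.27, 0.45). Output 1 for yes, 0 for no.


First find the mode: (a-1)/(a+b-2) = 0.6304
Is 0.6304 in (0.27, 0.45)? 0

0


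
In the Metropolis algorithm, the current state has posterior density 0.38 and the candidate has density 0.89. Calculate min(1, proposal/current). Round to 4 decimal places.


Ratio = 0.89/0.38 = 2.3421
Acceptance probability = min(1, 2.3421)
= 1.0

1.0


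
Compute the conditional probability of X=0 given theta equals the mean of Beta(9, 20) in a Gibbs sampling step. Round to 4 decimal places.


Mean of Beta(9, 20) = 0.3103
P(X=0 | theta=0.3103) = 0.6897

0.6897


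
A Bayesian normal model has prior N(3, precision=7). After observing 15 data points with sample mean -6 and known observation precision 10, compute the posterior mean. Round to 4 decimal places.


Posterior mean = (prior_precision * prior_mean + n * data_precision * data_mean) / (prior_precision + n * data_precision)
Numerator = 7*3 + 15*10*-6 = -879
Denominator = 7 + 15*10 = 157
Posterior mean = -5.5987

-5.5987


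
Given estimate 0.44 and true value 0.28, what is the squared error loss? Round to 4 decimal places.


Squared error = (estimate - true)^2
Difference = 0.16
Loss = 0.16^2 = 0.0256

0.0256
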